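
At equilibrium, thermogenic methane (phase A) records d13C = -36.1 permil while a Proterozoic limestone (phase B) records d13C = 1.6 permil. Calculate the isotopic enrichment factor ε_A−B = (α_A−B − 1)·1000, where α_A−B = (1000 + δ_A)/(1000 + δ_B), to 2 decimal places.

-37.64 permil

α_A−B = (1000 + -36.1) / (1000 + 1.6) = 963.9 / 1001.6 = 0.962360
ε_A−B = (0.962360 − 1) × 1000 = -37.640 permil
(The approximation ε ≈ δ_A − δ_B would give -37.7 permil.)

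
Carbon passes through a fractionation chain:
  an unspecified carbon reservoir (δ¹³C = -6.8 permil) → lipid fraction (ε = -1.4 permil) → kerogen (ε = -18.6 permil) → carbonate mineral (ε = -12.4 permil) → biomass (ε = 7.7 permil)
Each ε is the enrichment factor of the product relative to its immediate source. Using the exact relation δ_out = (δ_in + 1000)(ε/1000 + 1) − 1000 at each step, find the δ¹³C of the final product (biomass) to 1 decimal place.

-31.3 permil

step 1: δ = (-6.80 + 1000)·(-1.4/1000 + 1) − 1000 = -8.19 permil
step 2: δ = (-8.19 + 1000)·(-18.6/1000 + 1) − 1000 = -26.64 permil
step 3: δ = (-26.64 + 1000)·(-12.4/1000 + 1) − 1000 = -38.71 permil
step 4: δ = (-38.71 + 1000)·(7.7/1000 + 1) − 1000 = -31.31 permil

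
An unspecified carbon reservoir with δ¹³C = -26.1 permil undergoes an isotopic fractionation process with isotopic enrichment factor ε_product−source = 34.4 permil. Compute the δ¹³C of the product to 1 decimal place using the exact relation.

To first order, δ_product ≈ δ_source + ε = 8.3 permil.
Exactly, δ_product = (δ_source + 1000)·(ε/1000 + 1) − 1000.
δ_product = (-26.1 + 1000) × (34.4/1000 + 1) − 1000
δ_product = 7.40 permil

7.4 permil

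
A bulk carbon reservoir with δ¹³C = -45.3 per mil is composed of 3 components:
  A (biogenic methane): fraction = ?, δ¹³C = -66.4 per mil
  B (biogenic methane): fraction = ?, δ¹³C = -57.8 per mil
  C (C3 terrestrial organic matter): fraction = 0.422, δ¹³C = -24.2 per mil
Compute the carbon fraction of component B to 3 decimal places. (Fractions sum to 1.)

0.383

Let f_B and f_A be the unknown fractions; fractions sum to 1 so f_B + f_A = 0.578.
Mass balance: Σ fᵢ·δᵢ = δ_bulk ⇒ f_B·(-57.8) + f_A·(-66.4) = -45.3 − (-10.212) = -35.088
Substitute f_A = 0.578 − f_B:
f_B·(-57.8 − -66.4) = -35.088 − 0.578×(-66.4) = 3.292
f_B = 3.292 / 8.6 = 0.3827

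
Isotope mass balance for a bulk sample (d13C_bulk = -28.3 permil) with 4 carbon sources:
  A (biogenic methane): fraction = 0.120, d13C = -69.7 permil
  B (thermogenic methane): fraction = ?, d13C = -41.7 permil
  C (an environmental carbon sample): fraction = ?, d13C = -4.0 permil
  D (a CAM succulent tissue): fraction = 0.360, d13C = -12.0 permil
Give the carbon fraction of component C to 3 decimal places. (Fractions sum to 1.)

0.161

Let f_C and f_B be the unknown fractions; fractions sum to 1 so f_C + f_B = 0.520.
Mass balance: Σ fᵢ·δᵢ = δ_bulk ⇒ f_C·(-4.0) + f_B·(-41.7) = -28.3 − (-12.684) = -15.616
Substitute f_B = 0.520 − f_C:
f_C·(-4.0 − -41.7) = -15.616 − 0.520×(-41.7) = 6.068
f_C = 6.068 / 37.7 = 0.1610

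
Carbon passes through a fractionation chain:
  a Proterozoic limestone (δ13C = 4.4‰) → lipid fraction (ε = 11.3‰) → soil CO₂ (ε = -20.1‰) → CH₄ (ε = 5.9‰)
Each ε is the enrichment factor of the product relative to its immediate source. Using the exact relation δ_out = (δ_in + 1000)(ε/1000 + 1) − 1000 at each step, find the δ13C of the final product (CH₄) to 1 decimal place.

1.2‰

step 1: δ = (4.40 + 1000)·(11.3/1000 + 1) − 1000 = 15.75‰
step 2: δ = (15.75 + 1000)·(-20.1/1000 + 1) − 1000 = -4.67‰
step 3: δ = (-4.67 + 1000)·(5.9/1000 + 1) − 1000 = 1.21‰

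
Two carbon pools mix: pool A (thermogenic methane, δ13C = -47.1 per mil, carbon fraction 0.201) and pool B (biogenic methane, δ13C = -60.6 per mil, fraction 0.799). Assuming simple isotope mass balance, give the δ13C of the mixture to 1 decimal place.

δ_mix = f_A·δ_A + f_B·δ_B
δ_mix = 0.201 × (-47.1) + 0.799 × (-60.6)
δ_mix = -9.47 + -48.42 = -57.89 per mil

-57.9 per mil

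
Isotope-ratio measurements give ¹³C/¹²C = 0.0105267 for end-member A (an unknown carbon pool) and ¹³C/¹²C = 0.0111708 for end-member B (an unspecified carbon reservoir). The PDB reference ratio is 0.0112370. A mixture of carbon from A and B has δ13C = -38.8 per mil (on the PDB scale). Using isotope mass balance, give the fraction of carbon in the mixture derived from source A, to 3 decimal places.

δ_A = (0.0105267/0.0112370 − 1)×1000 = (0.936789 − 1)×1000 = -63.211 per mil
δ_B = (0.0111708/0.0112370 − 1)×1000 = (0.994109 − 1)×1000 = -5.891 per mil
f_A = (δ_mix − δ_B)/(δ_A − δ_B) = (-38.8 − (-5.891))/(-63.211 − (-5.891))
f_A = -32.909 / -57.320 = 0.5741

0.574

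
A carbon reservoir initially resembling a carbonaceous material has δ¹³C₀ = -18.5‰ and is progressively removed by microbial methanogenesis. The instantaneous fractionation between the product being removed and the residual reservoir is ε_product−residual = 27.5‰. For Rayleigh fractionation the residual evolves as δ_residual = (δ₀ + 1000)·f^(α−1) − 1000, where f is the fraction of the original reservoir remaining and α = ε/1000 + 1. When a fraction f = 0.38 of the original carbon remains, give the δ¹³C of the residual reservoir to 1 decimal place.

Rayleigh residual: δ_res = (δ₀ + 1000)·f^(α−1) − 1000
α = ε/1000 + 1 = 1.02750, so α − 1 = 0.02750
f^(α−1) = 0.38^(0.02750) = 0.973742
δ_res = (-18.5 + 1000) × 0.973742 − 1000 = 955.728 − 1000 = -44.27‰

-44.3‰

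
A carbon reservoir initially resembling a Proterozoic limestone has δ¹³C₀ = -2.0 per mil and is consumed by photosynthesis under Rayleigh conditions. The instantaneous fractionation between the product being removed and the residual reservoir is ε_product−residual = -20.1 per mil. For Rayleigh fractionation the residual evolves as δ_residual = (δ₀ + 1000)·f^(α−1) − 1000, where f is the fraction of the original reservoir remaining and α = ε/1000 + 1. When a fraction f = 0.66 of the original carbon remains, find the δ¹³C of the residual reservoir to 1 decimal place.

6.4 per mil

Rayleigh residual: δ_res = (δ₀ + 1000)·f^(α−1) − 1000
α = ε/1000 + 1 = 0.97990, so α − 1 = -0.02010
f^(α−1) = 0.66^(-0.02010) = 1.008387
δ_res = (-2.0 + 1000) × 1.008387 − 1000 = 1006.370 − 1000 = 6.37 per mil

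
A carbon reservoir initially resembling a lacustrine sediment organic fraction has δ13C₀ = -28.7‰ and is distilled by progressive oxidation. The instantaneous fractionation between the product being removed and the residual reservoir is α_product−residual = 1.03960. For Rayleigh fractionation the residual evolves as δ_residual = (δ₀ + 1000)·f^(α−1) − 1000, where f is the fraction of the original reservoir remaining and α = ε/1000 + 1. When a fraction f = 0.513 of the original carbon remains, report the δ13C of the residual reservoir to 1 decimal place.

-54.0‰

Rayleigh residual: δ_res = (δ₀ + 1000)·f^(α−1) − 1000
α − 1 = 0.03960
f^(α−1) = 0.513^(0.03960) = 0.973914
δ_res = (-28.7 + 1000) × 0.973914 − 1000 = 945.963 − 1000 = -54.04‰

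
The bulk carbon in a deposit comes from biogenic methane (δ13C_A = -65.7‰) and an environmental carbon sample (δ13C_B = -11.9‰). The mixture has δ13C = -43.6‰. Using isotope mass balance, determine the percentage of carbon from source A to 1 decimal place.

58.9%

δ_mix = f_A·δ_A + (1 − f_A)·δ_B  ⇒  f_A = (δ_mix − δ_B)/(δ_A − δ_B)
f_A = (-43.6 − (-11.9)) / (-65.7 − (-11.9))
f_A = -31.7 / -53.8 = 0.5892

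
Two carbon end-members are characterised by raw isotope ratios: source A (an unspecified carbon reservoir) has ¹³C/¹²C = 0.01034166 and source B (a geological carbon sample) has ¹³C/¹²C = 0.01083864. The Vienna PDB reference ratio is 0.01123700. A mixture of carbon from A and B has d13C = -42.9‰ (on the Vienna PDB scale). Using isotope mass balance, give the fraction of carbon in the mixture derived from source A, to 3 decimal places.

0.168

δ_A = (0.01034166/0.01123700 − 1)×1000 = (0.920322 − 1)×1000 = -79.678‰
δ_B = (0.01083864/0.01123700 − 1)×1000 = (0.964549 − 1)×1000 = -35.451‰
f_A = (δ_mix − δ_B)/(δ_A − δ_B) = (-42.9 − (-35.451))/(-79.678 − (-35.451))
f_A = -7.449 / -44.227 = 0.1684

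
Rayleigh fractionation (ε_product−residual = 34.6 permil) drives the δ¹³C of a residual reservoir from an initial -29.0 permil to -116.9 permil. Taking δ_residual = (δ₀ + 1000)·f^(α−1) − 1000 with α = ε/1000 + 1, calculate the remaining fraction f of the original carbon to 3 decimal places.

0.064

α − 1 = ε/1000 = 0.0346
(δ_res + 1000)/(δ₀ + 1000) = (-116.9 + 1000)/(-29.0 + 1000) = 883.1/971.0 = 0.909475
f = 0.909475^(1/0.0346) = exp(ln(0.909475)/0.0346) = exp(-0.09489/0.0346)
f = exp(-2.7424) = 0.0644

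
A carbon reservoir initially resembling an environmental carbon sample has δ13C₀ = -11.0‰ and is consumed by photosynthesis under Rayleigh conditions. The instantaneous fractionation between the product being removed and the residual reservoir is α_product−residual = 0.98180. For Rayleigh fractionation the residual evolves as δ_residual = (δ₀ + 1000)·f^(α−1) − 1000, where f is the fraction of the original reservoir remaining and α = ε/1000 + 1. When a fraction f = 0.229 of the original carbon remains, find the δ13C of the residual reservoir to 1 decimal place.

Rayleigh residual: δ_res = (δ₀ + 1000)·f^(α−1) − 1000
α − 1 = -0.01820
f^(α−1) = 0.229^(-0.01820) = 1.027191
δ_res = (-11.0 + 1000) × 1.027191 − 1000 = 1015.891 − 1000 = 15.89‰

15.9‰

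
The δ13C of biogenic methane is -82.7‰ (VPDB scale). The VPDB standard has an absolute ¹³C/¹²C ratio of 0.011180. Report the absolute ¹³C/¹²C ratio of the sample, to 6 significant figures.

R_sample = R_standard × (δ13C/1000 + 1)
R_sample = 0.011180 × (-82.7/1000 + 1) = 0.011180 × 0.917300
R_sample = 0.0102554

0.0102554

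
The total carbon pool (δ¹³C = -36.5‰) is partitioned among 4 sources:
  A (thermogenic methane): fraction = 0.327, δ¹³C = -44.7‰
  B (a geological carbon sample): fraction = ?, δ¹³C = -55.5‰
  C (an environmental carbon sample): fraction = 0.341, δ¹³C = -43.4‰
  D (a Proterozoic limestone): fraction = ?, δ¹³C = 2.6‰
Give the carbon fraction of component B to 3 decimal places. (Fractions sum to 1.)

Let f_B and f_D be the unknown fractions; fractions sum to 1 so f_B + f_D = 0.332.
Mass balance: Σ fᵢ·δᵢ = δ_bulk ⇒ f_B·(-55.5) + f_D·(2.6) = -36.5 − (-29.416) = -7.084
Substitute f_D = 0.332 − f_B:
f_B·(-55.5 − 2.6) = -7.084 − 0.332×(2.6) = -7.947
f_B = -7.947 / -58.1 = 0.1368

0.137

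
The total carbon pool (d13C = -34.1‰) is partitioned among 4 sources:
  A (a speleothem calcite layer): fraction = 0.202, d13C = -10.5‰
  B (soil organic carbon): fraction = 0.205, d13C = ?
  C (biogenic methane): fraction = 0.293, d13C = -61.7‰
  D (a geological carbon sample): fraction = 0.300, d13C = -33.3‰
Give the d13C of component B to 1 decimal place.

Isotope mass balance: δ_bulk = Σ fᵢ·δᵢ.
-34.1 = 0.202×(-10.5) + 0.205×δ_B + 0.293×(-61.7) + 0.300×(-33.3)
0.205·δ_B = -34.1 − (-30.189) = -3.911
δ_B = -3.911 / 0.205 = -19.08‰

-19.1‰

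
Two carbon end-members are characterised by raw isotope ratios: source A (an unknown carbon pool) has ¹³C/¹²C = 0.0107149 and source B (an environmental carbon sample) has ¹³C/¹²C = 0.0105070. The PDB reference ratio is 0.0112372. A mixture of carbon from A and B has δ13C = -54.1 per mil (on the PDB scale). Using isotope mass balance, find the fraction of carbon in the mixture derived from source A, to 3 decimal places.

0.588

δ_A = (0.0107149/0.0112372 − 1)×1000 = (0.953520 − 1)×1000 = -46.480 per mil
δ_B = (0.0105070/0.0112372 − 1)×1000 = (0.935019 − 1)×1000 = -64.981 per mil
f_A = (δ_mix − δ_B)/(δ_A − δ_B) = (-54.1 − (-64.981))/(-46.480 − (-64.981))
f_A = 10.881 / 18.501 = 0.5881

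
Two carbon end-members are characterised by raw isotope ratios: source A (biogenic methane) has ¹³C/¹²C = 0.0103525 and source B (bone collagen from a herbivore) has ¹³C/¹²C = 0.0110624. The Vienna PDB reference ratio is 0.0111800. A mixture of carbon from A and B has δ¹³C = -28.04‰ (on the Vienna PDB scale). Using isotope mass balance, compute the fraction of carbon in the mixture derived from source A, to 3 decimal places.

0.276

δ_A = (0.0103525/0.0111800 − 1)×1000 = (0.925984 − 1)×1000 = -74.016‰
δ_B = (0.0110624/0.0111800 − 1)×1000 = (0.989481 − 1)×1000 = -10.519‰
f_A = (δ_mix − δ_B)/(δ_A − δ_B) = (-28.04 − (-10.519))/(-74.016 − (-10.519))
f_A = -17.521 / -63.497 = 0.2759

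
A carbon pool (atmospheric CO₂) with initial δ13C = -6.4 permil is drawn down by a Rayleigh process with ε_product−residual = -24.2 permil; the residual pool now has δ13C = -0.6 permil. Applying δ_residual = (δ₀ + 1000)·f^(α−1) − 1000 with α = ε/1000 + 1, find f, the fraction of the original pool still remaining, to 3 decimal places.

α − 1 = ε/1000 = -0.0242
(δ_res + 1000)/(δ₀ + 1000) = (-0.6 + 1000)/(-6.4 + 1000) = 999.4/993.6 = 1.005837
f = 1.005837^(1/-0.0242) = exp(ln(1.005837)/-0.0242) = exp(0.00582/-0.0242)
f = exp(-0.2405) = 0.7862

0.786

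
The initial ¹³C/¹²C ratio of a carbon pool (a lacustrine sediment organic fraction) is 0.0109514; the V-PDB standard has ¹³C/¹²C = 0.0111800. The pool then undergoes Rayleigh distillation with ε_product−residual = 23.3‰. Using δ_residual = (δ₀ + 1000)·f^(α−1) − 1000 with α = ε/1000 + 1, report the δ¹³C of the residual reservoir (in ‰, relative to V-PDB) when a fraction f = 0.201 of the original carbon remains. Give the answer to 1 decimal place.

δ₀ = (0.0109514/0.0111800 − 1)×1000 = (0.979553 − 1)×1000 = -20.447‰
α − 1 = ε/1000 = 0.0233
f^(α−1) = 0.201^(0.0233) = 0.963306
δ_res = (-20.447 + 1000) × 0.963306 − 1000 = 943.610 − 1000 = -56.39‰

-56.4‰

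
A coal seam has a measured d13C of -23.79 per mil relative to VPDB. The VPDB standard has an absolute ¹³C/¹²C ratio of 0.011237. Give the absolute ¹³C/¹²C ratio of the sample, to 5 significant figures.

0.010970

R_sample = R_standard × (d13C/1000 + 1)
R_sample = 0.011237 × (-23.79/1000 + 1) = 0.011237 × 0.976210
R_sample = 0.0109697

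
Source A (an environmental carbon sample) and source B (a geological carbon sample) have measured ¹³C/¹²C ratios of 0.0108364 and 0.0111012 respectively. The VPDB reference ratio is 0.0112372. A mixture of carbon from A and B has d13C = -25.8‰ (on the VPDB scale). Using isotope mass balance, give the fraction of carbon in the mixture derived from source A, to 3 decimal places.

0.581

δ_A = (0.0108364/0.0112372 − 1)×1000 = (0.964333 − 1)×1000 = -35.667‰
δ_B = (0.0111012/0.0112372 − 1)×1000 = (0.987897 − 1)×1000 = -12.103‰
f_A = (δ_mix − δ_B)/(δ_A − δ_B) = (-25.8 − (-12.103))/(-35.667 − (-12.103))
f_A = -13.697 / -23.565 = 0.5813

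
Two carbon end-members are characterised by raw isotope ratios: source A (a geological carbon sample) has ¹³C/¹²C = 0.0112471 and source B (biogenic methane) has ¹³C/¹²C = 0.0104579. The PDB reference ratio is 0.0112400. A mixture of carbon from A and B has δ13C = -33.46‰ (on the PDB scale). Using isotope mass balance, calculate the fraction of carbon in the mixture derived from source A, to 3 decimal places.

δ_A = (0.0112471/0.0112400 − 1)×1000 = (1.000632 − 1)×1000 = 0.632‰
δ_B = (0.0104579/0.0112400 − 1)×1000 = (0.930418 − 1)×1000 = -69.582‰
f_A = (δ_mix − δ_B)/(δ_A − δ_B) = (-33.46 − (-69.582))/(0.632 − (-69.582))
f_A = 36.122 / 70.214 = 0.5145

0.514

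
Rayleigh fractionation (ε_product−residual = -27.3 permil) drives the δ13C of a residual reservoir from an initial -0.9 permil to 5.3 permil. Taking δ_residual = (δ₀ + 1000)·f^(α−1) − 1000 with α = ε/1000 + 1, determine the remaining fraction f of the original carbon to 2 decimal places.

0.80

α − 1 = ε/1000 = -0.0273
(δ_res + 1000)/(δ₀ + 1000) = (5.3 + 1000)/(-0.9 + 1000) = 1005.3/999.1 = 1.006206
f = 1.006206^(1/-0.0273) = exp(ln(1.006206)/-0.0273) = exp(0.00619/-0.0273)
f = exp(-0.2266) = 0.7972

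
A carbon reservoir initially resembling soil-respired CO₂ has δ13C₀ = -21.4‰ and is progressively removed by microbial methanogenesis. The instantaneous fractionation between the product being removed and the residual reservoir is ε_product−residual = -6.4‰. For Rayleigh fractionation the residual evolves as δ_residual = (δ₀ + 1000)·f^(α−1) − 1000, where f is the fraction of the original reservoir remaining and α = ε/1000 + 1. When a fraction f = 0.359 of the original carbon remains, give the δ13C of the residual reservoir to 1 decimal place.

-15.0‰

Rayleigh residual: δ_res = (δ₀ + 1000)·f^(α−1) − 1000
α = ε/1000 + 1 = 0.99360, so α − 1 = -0.00640
f^(α−1) = 0.359^(-0.00640) = 1.006578
δ_res = (-21.4 + 1000) × 1.006578 − 1000 = 985.037 − 1000 = -14.96‰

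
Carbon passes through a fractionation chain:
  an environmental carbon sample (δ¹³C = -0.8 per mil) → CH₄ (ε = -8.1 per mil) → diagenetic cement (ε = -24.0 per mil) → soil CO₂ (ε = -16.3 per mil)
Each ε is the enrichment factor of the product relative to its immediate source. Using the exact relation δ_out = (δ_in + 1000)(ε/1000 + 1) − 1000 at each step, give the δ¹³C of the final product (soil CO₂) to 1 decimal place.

step 1: δ = (-0.80 + 1000)·(-8.1/1000 + 1) − 1000 = -8.89 per mil
step 2: δ = (-8.89 + 1000)·(-24.0/1000 + 1) − 1000 = -32.68 per mil
step 3: δ = (-32.68 + 1000)·(-16.3/1000 + 1) − 1000 = -48.45 per mil

-48.4 per mil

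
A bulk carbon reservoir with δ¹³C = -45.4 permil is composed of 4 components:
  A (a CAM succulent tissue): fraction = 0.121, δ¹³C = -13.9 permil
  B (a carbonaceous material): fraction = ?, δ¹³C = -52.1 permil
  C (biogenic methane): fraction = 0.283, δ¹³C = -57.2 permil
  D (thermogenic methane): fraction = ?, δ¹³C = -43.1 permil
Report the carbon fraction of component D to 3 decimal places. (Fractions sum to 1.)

Let f_D and f_B be the unknown fractions; fractions sum to 1 so f_D + f_B = 0.596.
Mass balance: Σ fᵢ·δᵢ = δ_bulk ⇒ f_D·(-43.1) + f_B·(-52.1) = -45.4 − (-17.869) = -27.530
Substitute f_B = 0.596 − f_D:
f_D·(-43.1 − -52.1) = -27.530 − 0.596×(-52.1) = 3.521
f_D = 3.521 / 9.0 = 0.3912

0.391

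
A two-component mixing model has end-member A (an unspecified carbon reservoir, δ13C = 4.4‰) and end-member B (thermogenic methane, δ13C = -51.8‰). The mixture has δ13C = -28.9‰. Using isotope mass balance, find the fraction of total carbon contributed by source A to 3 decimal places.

δ_mix = f_A·δ_A + (1 − f_A)·δ_B  ⇒  f_A = (δ_mix − δ_B)/(δ_A − δ_B)
f_A = (-28.9 − (-51.8)) / (4.4 − (-51.8))
f_A = 22.9 / 56.2 = 0.4075

0.407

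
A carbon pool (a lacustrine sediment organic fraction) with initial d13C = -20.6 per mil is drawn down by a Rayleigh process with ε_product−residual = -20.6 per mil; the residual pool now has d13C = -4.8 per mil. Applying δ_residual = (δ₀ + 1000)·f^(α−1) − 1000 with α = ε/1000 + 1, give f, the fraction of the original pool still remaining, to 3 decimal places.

0.460

α − 1 = ε/1000 = -0.0206
(δ_res + 1000)/(δ₀ + 1000) = (-4.8 + 1000)/(-20.6 + 1000) = 995.2/979.4 = 1.016132
f = 1.016132^(1/-0.0206) = exp(ln(1.016132)/-0.0206) = exp(0.01600/-0.0206)
f = exp(-0.7769) = 0.4598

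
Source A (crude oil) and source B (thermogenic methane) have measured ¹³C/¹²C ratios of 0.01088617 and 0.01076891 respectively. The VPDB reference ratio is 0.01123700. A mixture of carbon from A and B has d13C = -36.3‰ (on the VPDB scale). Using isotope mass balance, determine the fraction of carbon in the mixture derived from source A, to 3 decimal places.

0.513

δ_A = (0.01088617/0.01123700 − 1)×1000 = (0.968779 − 1)×1000 = -31.221‰
δ_B = (0.01076891/0.01123700 − 1)×1000 = (0.958344 − 1)×1000 = -41.656‰
f_A = (δ_mix − δ_B)/(δ_A − δ_B) = (-36.3 − (-41.656))/(-31.221 − (-41.656))
f_A = 5.356 / 10.435 = 0.5133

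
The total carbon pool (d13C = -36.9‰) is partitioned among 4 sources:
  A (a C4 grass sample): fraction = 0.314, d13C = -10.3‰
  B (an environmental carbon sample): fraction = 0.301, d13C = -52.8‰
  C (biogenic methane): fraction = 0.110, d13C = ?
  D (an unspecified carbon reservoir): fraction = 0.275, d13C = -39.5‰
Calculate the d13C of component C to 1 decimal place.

-62.8‰

Isotope mass balance: δ_bulk = Σ fᵢ·δᵢ.
-36.9 = 0.314×(-10.3) + 0.301×(-52.8) + 0.110×δ_C + 0.275×(-39.5)
0.110·δ_C = -36.9 − (-29.989) = -6.910
δ_C = -6.910 / 0.110 = -62.82‰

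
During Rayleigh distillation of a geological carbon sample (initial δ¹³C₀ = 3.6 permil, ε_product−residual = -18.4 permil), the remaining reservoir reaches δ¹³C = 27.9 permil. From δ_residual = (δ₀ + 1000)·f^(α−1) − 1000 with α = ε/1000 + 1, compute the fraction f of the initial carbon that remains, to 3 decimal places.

α − 1 = ε/1000 = -0.0184
(δ_res + 1000)/(δ₀ + 1000) = (27.9 + 1000)/(3.6 + 1000) = 1027.9/1003.6 = 1.024213
f = 1.024213^(1/-0.0184) = exp(ln(1.024213)/-0.0184) = exp(0.02392/-0.0184)
f = exp(-1.3002) = 0.2725

0.272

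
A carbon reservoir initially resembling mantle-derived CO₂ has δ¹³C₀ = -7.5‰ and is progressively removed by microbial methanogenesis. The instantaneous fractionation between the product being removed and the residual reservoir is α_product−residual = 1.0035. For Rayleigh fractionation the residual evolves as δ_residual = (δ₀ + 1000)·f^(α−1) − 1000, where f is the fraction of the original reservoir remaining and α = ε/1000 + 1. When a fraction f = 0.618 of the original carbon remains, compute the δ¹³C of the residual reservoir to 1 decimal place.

-9.2‰

Rayleigh residual: δ_res = (δ₀ + 1000)·f^(α−1) − 1000
α − 1 = 0.00350
f^(α−1) = 0.618^(0.00350) = 0.998317
δ_res = (-7.5 + 1000) × 0.998317 − 1000 = 990.830 − 1000 = -9.17‰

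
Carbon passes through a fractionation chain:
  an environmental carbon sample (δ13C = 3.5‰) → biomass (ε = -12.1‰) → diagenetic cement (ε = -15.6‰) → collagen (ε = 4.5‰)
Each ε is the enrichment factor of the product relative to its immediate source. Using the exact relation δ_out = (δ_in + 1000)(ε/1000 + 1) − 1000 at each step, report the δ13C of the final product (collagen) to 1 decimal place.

step 1: δ = (3.50 + 1000)·(-12.1/1000 + 1) − 1000 = -8.64‰
step 2: δ = (-8.64 + 1000)·(-15.6/1000 + 1) − 1000 = -24.11‰
step 3: δ = (-24.11 + 1000)·(4.5/1000 + 1) − 1000 = -19.72‰

-19.7‰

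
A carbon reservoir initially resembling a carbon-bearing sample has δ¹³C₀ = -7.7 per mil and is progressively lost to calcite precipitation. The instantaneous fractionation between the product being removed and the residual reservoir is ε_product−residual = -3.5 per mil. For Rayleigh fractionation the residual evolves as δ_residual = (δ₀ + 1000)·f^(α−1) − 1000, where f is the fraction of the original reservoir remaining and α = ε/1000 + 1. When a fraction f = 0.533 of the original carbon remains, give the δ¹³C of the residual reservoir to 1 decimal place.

-5.5 per mil

Rayleigh residual: δ_res = (δ₀ + 1000)·f^(α−1) − 1000
α = ε/1000 + 1 = 0.99650, so α − 1 = -0.00350
f^(α−1) = 0.533^(-0.00350) = 1.002205
δ_res = (-7.7 + 1000) × 1.002205 − 1000 = 994.488 − 1000 = -5.51 per mil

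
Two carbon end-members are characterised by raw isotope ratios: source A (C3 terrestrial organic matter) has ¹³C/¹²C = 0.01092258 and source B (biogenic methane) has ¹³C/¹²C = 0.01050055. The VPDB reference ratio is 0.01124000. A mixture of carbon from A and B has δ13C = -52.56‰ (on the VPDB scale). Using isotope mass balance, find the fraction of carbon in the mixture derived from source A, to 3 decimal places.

δ_A = (0.01092258/0.01124000 − 1)×1000 = (0.971760 − 1)×1000 = -28.240‰
δ_B = (0.01050055/0.01124000 − 1)×1000 = (0.934213 − 1)×1000 = -65.787‰
f_A = (δ_mix − δ_B)/(δ_A − δ_B) = (-52.56 − (-65.787))/(-28.240 − (-65.787))
f_A = 13.227 / 37.547 = 0.3523

0.352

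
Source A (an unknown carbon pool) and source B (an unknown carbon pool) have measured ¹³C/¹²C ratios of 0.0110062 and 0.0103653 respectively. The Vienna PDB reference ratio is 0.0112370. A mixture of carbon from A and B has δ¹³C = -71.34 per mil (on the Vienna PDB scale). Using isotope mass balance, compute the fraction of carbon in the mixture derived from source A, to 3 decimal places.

0.109

δ_A = (0.0110062/0.0112370 − 1)×1000 = (0.979461 − 1)×1000 = -20.539 per mil
δ_B = (0.0103653/0.0112370 − 1)×1000 = (0.922426 − 1)×1000 = -77.574 per mil
f_A = (δ_mix − δ_B)/(δ_A − δ_B) = (-71.34 − (-77.574))/(-20.539 − (-77.574))
f_A = 6.234 / 57.035 = 0.1093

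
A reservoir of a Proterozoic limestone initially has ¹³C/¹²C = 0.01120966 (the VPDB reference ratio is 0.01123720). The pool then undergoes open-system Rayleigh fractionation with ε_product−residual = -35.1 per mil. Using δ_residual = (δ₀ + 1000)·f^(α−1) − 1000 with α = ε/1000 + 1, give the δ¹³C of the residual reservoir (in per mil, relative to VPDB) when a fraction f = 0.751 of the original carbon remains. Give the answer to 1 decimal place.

δ₀ = (0.01120966/0.01123720 − 1)×1000 = (0.997549 − 1)×1000 = -2.451 per mil
α − 1 = ε/1000 = -0.0351
f^(α−1) = 0.751^(-0.0351) = 1.010102
δ_res = (-2.451 + 1000) × 1.010102 − 1000 = 1007.626 − 1000 = 7.63 per mil

7.6 per mil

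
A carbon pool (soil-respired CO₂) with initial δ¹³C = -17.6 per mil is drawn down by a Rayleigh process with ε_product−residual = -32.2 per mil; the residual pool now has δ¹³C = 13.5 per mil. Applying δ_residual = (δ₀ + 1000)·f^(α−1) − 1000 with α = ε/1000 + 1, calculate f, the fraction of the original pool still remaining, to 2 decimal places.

0.38

α − 1 = ε/1000 = -0.0322
(δ_res + 1000)/(δ₀ + 1000) = (13.5 + 1000)/(-17.6 + 1000) = 1013.5/982.4 = 1.031657
f = 1.031657^(1/-0.0322) = exp(ln(1.031657)/-0.0322) = exp(0.03117/-0.0322)
f = exp(-0.9679) = 0.3799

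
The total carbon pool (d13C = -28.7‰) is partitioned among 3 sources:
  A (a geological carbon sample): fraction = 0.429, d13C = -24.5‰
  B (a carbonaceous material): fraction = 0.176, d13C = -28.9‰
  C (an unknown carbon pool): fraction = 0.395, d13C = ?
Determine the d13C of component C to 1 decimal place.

-33.2‰

Isotope mass balance: δ_bulk = Σ fᵢ·δᵢ.
-28.7 = 0.429×(-24.5) + 0.176×(-28.9) + 0.395×δ_C
0.395·δ_C = -28.7 − (-15.597) = -13.103
δ_C = -13.103 / 0.395 = -33.17‰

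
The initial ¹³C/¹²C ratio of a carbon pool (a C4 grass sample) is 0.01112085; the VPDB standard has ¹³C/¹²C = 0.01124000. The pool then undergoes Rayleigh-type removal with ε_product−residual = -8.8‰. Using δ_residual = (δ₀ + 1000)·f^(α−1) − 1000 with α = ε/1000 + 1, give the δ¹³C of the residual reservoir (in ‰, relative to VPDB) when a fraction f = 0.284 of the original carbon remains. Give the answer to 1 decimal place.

0.4‰

δ₀ = (0.01112085/0.01124000 − 1)×1000 = (0.989399 − 1)×1000 = -10.601‰
α − 1 = ε/1000 = -0.0088
f^(α−1) = 0.284^(-0.0088) = 1.011139
δ_res = (-10.601 + 1000) × 1.011139 − 1000 = 1000.420 − 1000 = 0.42‰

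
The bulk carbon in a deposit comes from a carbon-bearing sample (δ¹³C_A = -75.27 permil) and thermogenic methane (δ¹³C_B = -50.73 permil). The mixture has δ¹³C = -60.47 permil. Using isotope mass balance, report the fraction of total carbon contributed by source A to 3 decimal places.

δ_mix = f_A·δ_A + (1 − f_A)·δ_B  ⇒  f_A = (δ_mix − δ_B)/(δ_A − δ_B)
f_A = (-60.47 − (-50.73)) / (-75.27 − (-50.73))
f_A = -9.74 / -24.54 = 0.3969

0.397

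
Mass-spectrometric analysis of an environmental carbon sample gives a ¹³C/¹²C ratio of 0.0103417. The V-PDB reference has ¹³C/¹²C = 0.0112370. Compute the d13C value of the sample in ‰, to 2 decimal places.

-79.67‰

d13C = (R_sample / R_standard − 1) × 1000
R_sample / R_standard = 0.0103417 / 0.0112370 = 0.920326
d13C = (0.920326 − 1) × 1000 = -79.674‰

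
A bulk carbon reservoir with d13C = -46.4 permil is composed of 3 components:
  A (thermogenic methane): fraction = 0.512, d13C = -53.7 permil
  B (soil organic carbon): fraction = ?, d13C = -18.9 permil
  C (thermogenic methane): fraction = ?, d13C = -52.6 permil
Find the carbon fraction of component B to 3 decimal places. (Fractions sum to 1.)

Let f_B and f_C be the unknown fractions; fractions sum to 1 so f_B + f_C = 0.488.
Mass balance: Σ fᵢ·δᵢ = δ_bulk ⇒ f_B·(-18.9) + f_C·(-52.6) = -46.4 − (-27.494) = -18.906
Substitute f_C = 0.488 − f_B:
f_B·(-18.9 − -52.6) = -18.906 − 0.488×(-52.6) = 6.763
f_B = 6.763 / 33.7 = 0.2007

0.201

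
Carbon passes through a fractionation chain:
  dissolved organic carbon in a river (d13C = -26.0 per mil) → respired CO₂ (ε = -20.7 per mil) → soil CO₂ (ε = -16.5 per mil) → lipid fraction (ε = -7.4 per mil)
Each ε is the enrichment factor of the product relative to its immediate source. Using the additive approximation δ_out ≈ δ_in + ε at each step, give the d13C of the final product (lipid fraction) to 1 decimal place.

-70.6 per mil

step 1: δ ≈ -26.0 + (-20.7) = -46.7 per mil
step 2: δ ≈ -46.7 + (-16.5) = -63.2 per mil
step 3: δ ≈ -63.2 + (-7.4) = -70.6 per mil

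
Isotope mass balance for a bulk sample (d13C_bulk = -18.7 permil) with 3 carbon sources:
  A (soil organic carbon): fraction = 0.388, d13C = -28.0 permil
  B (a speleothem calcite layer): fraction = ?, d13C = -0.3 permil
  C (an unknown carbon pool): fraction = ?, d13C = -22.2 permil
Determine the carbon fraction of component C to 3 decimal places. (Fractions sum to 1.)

0.349

Let f_C and f_B be the unknown fractions; fractions sum to 1 so f_C + f_B = 0.612.
Mass balance: Σ fᵢ·δᵢ = δ_bulk ⇒ f_C·(-22.2) + f_B·(-0.3) = -18.7 − (-10.864) = -7.836
Substitute f_B = 0.612 − f_C:
f_C·(-22.2 − -0.3) = -7.836 − 0.612×(-0.3) = -7.652
f_C = -7.652 / -21.9 = 0.3494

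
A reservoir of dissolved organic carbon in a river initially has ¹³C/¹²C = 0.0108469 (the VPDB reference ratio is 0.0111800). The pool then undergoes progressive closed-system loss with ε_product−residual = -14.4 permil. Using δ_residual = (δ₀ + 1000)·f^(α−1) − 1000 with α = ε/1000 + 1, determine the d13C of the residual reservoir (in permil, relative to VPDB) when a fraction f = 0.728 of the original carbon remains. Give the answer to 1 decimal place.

-25.3 permil

δ₀ = (0.0108469/0.0111800 − 1)×1000 = (0.970206 − 1)×1000 = -29.794 permil
α − 1 = ε/1000 = -0.0144
f^(α−1) = 0.728^(-0.0144) = 1.004582
δ_res = (-29.794 + 1000) × 1.004582 − 1000 = 974.651 − 1000 = -25.35 permil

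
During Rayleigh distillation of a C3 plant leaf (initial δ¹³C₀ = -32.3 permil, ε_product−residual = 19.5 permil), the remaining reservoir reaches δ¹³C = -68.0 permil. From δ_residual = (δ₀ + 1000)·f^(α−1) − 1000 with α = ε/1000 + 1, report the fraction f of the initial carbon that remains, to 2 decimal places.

0.15

α − 1 = ε/1000 = 0.0195
(δ_res + 1000)/(δ₀ + 1000) = (-68.0 + 1000)/(-32.3 + 1000) = 932.0/967.7 = 0.963108
f = 0.963108^(1/0.0195) = exp(ln(0.963108)/0.0195) = exp(-0.03759/0.0195)
f = exp(-1.9277) = 0.1455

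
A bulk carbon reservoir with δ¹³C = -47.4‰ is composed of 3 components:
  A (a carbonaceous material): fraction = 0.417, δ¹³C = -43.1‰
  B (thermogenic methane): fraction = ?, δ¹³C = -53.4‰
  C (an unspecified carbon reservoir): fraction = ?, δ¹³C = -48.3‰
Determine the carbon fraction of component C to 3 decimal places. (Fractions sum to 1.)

Let f_C and f_B be the unknown fractions; fractions sum to 1 so f_C + f_B = 0.583.
Mass balance: Σ fᵢ·δᵢ = δ_bulk ⇒ f_C·(-48.3) + f_B·(-53.4) = -47.4 − (-17.973) = -29.427
Substitute f_B = 0.583 − f_C:
f_C·(-48.3 − -53.4) = -29.427 − 0.583×(-53.4) = 1.705
f_C = 1.705 / 5.1 = 0.3343

0.334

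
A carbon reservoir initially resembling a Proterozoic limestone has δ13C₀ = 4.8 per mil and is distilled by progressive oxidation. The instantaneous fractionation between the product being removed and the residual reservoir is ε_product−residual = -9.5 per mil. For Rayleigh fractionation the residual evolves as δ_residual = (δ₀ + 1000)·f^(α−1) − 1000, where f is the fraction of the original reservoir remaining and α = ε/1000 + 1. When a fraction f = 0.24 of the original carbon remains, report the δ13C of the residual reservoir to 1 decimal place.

18.5 per mil

Rayleigh residual: δ_res = (δ₀ + 1000)·f^(α−1) − 1000
α = ε/1000 + 1 = 0.99050, so α − 1 = -0.00950
f^(α−1) = 0.24^(-0.00950) = 1.013650
δ_res = (4.8 + 1000) × 1.013650 − 1000 = 1018.515 − 1000 = 18.52 per mil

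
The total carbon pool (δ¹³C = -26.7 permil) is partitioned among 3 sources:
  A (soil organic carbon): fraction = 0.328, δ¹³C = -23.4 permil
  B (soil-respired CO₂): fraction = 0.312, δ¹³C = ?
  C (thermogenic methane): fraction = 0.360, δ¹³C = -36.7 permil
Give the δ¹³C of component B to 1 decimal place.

Isotope mass balance: δ_bulk = Σ fᵢ·δᵢ.
-26.7 = 0.328×(-23.4) + 0.312×δ_B + 0.360×(-36.7)
0.312·δ_B = -26.7 − (-20.887) = -5.813
δ_B = -5.813 / 0.312 = -18.63 permil

-18.6 permil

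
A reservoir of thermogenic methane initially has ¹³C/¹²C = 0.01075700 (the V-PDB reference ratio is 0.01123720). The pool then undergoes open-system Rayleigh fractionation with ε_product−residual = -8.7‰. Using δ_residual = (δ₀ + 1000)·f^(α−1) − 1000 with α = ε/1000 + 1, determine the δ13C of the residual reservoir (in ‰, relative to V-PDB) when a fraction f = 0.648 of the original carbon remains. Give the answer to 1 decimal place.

-39.1‰

δ₀ = (0.01075700/0.01123720 − 1)×1000 = (0.957267 − 1)×1000 = -42.733‰
α − 1 = ε/1000 = -0.0087
f^(α−1) = 0.648^(-0.0087) = 1.003782
δ_res = (-42.733 + 1000) × 1.003782 − 1000 = 960.887 − 1000 = -39.11‰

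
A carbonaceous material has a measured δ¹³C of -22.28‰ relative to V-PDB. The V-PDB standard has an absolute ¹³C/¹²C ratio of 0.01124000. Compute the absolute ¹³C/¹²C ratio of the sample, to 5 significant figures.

R_sample = R_standard × (δ¹³C/1000 + 1)
R_sample = 0.01124000 × (-22.28/1000 + 1) = 0.01124000 × 0.977720
R_sample = 0.0109896

0.010990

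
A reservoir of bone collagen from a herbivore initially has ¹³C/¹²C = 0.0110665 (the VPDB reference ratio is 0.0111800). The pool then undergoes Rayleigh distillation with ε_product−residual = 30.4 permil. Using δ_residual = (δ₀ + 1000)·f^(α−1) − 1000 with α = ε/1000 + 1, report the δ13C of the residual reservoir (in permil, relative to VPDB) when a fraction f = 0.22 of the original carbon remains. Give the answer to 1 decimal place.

δ₀ = (0.0110665/0.0111800 − 1)×1000 = (0.989848 − 1)×1000 = -10.152 permil
α − 1 = ε/1000 = 0.0304
f^(α−1) = 0.22^(0.0304) = 0.955014
δ_res = (-10.152 + 1000) × 0.955014 − 1000 = 945.318 − 1000 = -54.68 permil

-54.7 permil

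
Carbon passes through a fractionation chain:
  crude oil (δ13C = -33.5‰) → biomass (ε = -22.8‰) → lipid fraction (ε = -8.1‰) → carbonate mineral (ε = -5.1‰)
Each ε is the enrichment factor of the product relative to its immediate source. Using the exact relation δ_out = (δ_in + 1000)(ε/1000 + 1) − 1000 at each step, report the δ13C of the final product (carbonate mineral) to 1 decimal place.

step 1: δ = (-33.50 + 1000)·(-22.8/1000 + 1) − 1000 = -55.54‰
step 2: δ = (-55.54 + 1000)·(-8.1/1000 + 1) − 1000 = -63.19‰
step 3: δ = (-63.19 + 1000)·(-5.1/1000 + 1) − 1000 = -67.96‰

-68.0‰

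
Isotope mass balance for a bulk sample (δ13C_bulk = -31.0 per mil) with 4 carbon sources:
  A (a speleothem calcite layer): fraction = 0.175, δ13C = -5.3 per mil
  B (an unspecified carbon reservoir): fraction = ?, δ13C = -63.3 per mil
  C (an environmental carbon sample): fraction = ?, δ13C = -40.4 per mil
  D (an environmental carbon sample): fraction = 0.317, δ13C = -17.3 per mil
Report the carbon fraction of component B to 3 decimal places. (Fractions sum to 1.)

0.178

Let f_B and f_C be the unknown fractions; fractions sum to 1 so f_B + f_C = 0.508.
Mass balance: Σ fᵢ·δᵢ = δ_bulk ⇒ f_B·(-63.3) + f_C·(-40.4) = -31.0 − (-6.412) = -24.588
Substitute f_C = 0.508 − f_B:
f_B·(-63.3 − -40.4) = -24.588 − 0.508×(-40.4) = -4.065
f_B = -4.065 / -22.9 = 0.1775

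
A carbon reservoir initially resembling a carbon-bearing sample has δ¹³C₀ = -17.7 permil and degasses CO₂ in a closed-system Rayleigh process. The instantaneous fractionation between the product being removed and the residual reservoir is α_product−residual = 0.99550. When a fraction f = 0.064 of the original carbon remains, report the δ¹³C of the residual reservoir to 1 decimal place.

Rayleigh residual: δ_res = (δ₀ + 1000)·f^(α−1) − 1000
α − 1 = -0.00450
f^(α−1) = 0.064^(-0.00450) = 1.012447
δ_res = (-17.7 + 1000) × 1.012447 − 1000 = 994.526 − 1000 = -5.47 permil

-5.5 permil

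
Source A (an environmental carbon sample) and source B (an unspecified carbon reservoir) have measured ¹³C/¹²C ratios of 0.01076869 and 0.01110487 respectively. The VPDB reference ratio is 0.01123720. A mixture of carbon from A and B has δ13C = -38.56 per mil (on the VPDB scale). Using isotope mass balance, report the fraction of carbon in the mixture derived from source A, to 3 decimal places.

δ_A = (0.01076869/0.01123720 − 1)×1000 = (0.958307 − 1)×1000 = -41.693 per mil
δ_B = (0.01110487/0.01123720 − 1)×1000 = (0.988224 − 1)×1000 = -11.776 per mil
f_A = (δ_mix − δ_B)/(δ_A − δ_B) = (-38.56 − (-11.776))/(-41.693 − (-11.776))
f_A = -26.784 / -29.917 = 0.8953

0.895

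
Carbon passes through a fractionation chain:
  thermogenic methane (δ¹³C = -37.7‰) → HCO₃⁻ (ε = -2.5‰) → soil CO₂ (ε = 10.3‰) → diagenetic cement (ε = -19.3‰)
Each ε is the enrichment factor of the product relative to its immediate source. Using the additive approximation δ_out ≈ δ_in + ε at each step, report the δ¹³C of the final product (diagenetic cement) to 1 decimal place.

step 1: δ ≈ -37.7 + (-2.5) = -40.2‰
step 2: δ ≈ -40.2 + (10.3) = -29.9‰
step 3: δ ≈ -29.9 + (-19.3) = -49.2‰

-49.2‰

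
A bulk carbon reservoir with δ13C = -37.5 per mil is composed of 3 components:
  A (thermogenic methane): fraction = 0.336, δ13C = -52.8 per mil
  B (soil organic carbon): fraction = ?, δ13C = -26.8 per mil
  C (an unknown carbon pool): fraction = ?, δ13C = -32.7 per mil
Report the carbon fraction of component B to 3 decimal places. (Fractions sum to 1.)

Let f_B and f_C be the unknown fractions; fractions sum to 1 so f_B + f_C = 0.664.
Mass balance: Σ fᵢ·δᵢ = δ_bulk ⇒ f_B·(-26.8) + f_C·(-32.7) = -37.5 − (-17.741) = -19.759
Substitute f_C = 0.664 − f_B:
f_B·(-26.8 − -32.7) = -19.759 − 0.664×(-32.7) = 1.954
f_B = 1.954 / 5.9 = 0.3311

0.331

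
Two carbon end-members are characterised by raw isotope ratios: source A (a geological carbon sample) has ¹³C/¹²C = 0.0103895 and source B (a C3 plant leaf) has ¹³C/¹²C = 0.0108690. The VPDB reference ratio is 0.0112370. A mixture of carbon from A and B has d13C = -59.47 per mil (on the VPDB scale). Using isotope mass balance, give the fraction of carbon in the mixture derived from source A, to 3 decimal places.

0.626

δ_A = (0.0103895/0.0112370 − 1)×1000 = (0.924580 − 1)×1000 = -75.420 per mil
δ_B = (0.0108690/0.0112370 − 1)×1000 = (0.967251 − 1)×1000 = -32.749 per mil
f_A = (δ_mix − δ_B)/(δ_A − δ_B) = (-59.47 − (-32.749))/(-75.420 − (-32.749))
f_A = -26.721 / -42.672 = 0.6262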